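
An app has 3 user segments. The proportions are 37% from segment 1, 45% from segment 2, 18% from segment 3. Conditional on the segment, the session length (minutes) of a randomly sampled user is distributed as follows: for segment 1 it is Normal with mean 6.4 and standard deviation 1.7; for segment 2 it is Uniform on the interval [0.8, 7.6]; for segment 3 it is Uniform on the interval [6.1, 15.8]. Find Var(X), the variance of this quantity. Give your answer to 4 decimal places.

Per component, 1: μ=6.4, E[X²]=43.85; 2: μ=4.2, E[X²]=21.4933; 3: μ=10.95, E[X²]=127.743.
E[X] = 0.37·6.4 + 0.45·4.2 + 0.18·10.95 = 6.229.
E[X²] = 0.37·43.85 + 0.45·21.4933 + 0.18·127.743 = 48.8903.
Var(X) = E[X²] − (E[X])² = 48.8903 − 38.8004 = 10.0899.

10.0899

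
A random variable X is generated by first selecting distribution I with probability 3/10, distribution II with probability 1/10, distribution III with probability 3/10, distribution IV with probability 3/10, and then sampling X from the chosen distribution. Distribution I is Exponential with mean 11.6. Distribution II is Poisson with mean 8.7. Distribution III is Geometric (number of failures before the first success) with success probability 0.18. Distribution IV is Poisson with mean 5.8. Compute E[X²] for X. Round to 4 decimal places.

114.8255

For each component E[X²] = Var + (mean)², giving I: 269.12; II: 84.39; III: 46.0617; IV: 39.44.
Overall E[X²] = 0.3·269.12 + 0.1·84.39 + 0.3·46.0617 + 0.3·39.44 = 114.826.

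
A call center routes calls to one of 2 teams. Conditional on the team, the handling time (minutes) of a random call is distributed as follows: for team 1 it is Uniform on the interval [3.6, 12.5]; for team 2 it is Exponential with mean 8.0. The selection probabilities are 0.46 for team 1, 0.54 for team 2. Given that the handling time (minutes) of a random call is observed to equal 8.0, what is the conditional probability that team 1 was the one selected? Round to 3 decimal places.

0.675

Likelihoods f(8.0 | ·): 1: 0.11236; 2: 0.0459849.
Posterior ∝ prior × likelihood. Numerator for 1: 0.46·0.11236 = 0.0516854.
Normalizing constant: 0.46·0.11236 + 0.54·0.0459849 = 0.0765173.
P(1 | observation) = 0.0516854 / 0.0765173 = 0.675474.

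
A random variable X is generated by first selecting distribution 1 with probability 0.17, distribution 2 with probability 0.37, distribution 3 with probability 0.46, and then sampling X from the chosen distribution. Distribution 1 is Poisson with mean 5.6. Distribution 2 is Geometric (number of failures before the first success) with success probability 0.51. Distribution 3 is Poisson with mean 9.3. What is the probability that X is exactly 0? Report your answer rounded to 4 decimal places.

0.1894

Conditional on each component, P(X = 0): 1: 0.00369786; 2: 0.51; 3: 9.14242e-05.
By total probability, P(X = 0) = 0.17·0.00369786 + 0.37·0.51 + 0.46·9.14242e-05 = 0.189371.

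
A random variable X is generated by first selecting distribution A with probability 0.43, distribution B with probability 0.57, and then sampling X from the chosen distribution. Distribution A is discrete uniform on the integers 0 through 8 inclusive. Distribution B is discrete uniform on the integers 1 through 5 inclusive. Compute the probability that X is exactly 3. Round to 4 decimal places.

Conditional on each component, P(X = 3): A: 0.111111; B: 0.2.
By total probability, P(X = 3) = 0.43·0.111111 + 0.57·0.2 = 0.161778.

0.1618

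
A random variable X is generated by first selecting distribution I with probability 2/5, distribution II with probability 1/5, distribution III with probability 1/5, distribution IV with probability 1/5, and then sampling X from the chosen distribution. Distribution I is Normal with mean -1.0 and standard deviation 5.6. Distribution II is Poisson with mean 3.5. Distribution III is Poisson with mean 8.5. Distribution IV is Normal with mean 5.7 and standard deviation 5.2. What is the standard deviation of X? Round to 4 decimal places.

5.8558

Per component, I: μ=-1, E[X²]=32.36; II: μ=3.5, E[X²]=15.75; III: μ=8.5, E[X²]=80.75; IV: μ=5.7, E[X²]=59.53.
E[X] = 0.4·-1 + 0.2·3.5 + 0.2·8.5 + 0.2·5.7 = 3.14.
E[X²] = 0.4·32.36 + 0.2·15.75 + 0.2·80.75 + 0.2·59.53 = 44.15.
Var(X) = E[X²] − (E[X])² = 44.15 − 9.8596 = 34.2904.
SD(X) = √34.2904 = 5.8558.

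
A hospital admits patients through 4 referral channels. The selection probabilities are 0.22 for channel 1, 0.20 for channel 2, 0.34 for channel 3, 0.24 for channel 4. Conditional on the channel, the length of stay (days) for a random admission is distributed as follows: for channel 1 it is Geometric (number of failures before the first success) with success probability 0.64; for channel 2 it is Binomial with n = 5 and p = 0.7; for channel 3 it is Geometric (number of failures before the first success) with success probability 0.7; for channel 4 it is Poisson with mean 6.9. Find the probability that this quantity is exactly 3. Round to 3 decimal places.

Conditional on each channel, P(X = 3): 1: 0.0298598; 2: 0.3087; 3: 0.0189; 4: 0.0551778.
By total probability, P(X = 3) = 0.22·0.0298598 + 0.2·0.3087 + 0.34·0.0189 + 0.24·0.0551778 = 0.0879778.

0.088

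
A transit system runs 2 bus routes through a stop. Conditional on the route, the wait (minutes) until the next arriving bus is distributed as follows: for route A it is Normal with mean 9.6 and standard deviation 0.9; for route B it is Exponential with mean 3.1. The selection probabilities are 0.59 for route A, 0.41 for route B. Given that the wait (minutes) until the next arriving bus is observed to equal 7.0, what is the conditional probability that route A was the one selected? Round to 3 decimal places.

Likelihoods f(7.0 | ·): A: 0.00683009; B: 0.0337267.
Posterior ∝ prior × likelihood. Numerator for A: 0.59·0.00683009 = 0.00402975.
Normalizing constant: 0.59·0.00683009 + 0.41·0.0337267 = 0.0178577.
P(A | observation) = 0.00402975 / 0.0178577 = 0.225659.

0.226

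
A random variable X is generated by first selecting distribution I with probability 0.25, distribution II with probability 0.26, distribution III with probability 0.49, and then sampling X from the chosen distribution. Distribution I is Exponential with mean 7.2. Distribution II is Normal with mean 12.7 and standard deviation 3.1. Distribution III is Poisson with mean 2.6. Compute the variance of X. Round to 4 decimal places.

Per component, I: μ=7.2, E[X²]=103.68; II: μ=12.7, E[X²]=170.9; III: μ=2.6, E[X²]=9.36.
E[X] = 0.25·7.2 + 0.26·12.7 + 0.49·2.6 = 6.376.
E[X²] = 0.25·103.68 + 0.26·170.9 + 0.49·9.36 = 74.9404.
Var(X) = E[X²] − (E[X])² = 74.9404 − 40.6534 = 34.287.

34.2870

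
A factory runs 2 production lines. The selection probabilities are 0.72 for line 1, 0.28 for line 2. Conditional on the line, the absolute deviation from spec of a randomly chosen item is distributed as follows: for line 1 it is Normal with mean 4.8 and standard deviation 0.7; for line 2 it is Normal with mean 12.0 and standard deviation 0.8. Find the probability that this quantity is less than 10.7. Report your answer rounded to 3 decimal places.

Conditional on each line, P(X < 10.7): 1: 1; 2: 0.0520813.
By total probability, P(X < 10.7) = 0.72·1 + 0.28·0.0520813 = 0.734583.

0.735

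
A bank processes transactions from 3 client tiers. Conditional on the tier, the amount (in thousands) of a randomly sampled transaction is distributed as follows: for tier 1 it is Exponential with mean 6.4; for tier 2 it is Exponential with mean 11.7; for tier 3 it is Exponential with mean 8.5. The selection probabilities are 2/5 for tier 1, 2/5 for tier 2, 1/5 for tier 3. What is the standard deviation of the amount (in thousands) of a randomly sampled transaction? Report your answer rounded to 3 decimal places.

Per component, 1: μ=6.4, E[X²]=81.92; 2: μ=11.7, E[X²]=273.78; 3: μ=8.5, E[X²]=144.5.
E[X] = 0.4·6.4 + 0.4·11.7 + 0.2·8.5 = 8.94.
E[X²] = 0.4·81.92 + 0.4·273.78 + 0.2·144.5 = 171.18.
Var(X) = E[X²] − (E[X])² = 171.18 − 79.9236 = 91.2564.
SD(X) = √91.2564 = 9.55282.

9.553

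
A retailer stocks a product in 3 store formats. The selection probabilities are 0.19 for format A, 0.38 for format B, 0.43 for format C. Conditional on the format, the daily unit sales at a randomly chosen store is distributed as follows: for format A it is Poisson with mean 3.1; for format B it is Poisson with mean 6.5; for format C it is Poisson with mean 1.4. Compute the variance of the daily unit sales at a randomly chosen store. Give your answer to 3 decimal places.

8.982

Per component, A: μ=3.1, E[X²]=12.71; B: μ=6.5, E[X²]=48.75; C: μ=1.4, E[X²]=3.36.
E[X] = 0.19·3.1 + 0.38·6.5 + 0.43·1.4 = 3.661.
E[X²] = 0.19·12.71 + 0.38·48.75 + 0.43·3.36 = 22.3847.
Var(X) = E[X²] − (E[X])² = 22.3847 − 13.4029 = 8.98178.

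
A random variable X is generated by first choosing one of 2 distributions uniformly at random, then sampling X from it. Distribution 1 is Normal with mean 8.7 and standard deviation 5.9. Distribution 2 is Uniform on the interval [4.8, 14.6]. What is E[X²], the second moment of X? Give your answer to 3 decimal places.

For each component E[X²] = Var + (mean)², giving 1: 110.5; 2: 102.093.
Overall E[X²] = 0.5·110.5 + 0.5·102.093 = 106.297.

106.297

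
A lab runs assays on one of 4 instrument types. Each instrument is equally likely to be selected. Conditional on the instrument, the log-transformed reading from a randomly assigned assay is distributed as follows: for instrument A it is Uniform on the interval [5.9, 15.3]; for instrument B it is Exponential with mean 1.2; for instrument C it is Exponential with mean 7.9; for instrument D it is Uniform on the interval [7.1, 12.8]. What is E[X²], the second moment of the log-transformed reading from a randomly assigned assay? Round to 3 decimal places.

87.283

For each component E[X²] = Var + (mean)², giving A: 119.723; B: 2.88; C: 124.82; D: 101.71.
Overall E[X²] = 0.25·119.723 + 0.25·2.88 + 0.25·124.82 + 0.25·101.71 = 87.2833.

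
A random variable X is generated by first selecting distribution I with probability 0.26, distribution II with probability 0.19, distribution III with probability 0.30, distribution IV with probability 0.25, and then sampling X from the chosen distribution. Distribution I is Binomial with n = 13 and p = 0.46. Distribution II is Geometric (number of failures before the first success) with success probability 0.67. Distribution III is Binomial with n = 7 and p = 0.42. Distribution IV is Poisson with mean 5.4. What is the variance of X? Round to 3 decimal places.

7.010

Per component, I: μ=5.98, E[X²]=38.9896; II: μ=0.492537, E[X²]=0.977723; III: μ=2.94, E[X²]=10.3488; IV: μ=5.4, E[X²]=34.56.
E[X] = 0.26·5.98 + 0.19·0.492537 + 0.3·2.94 + 0.25·5.4 = 3.88038.
E[X²] = 0.26·38.9896 + 0.19·0.977723 + 0.3·10.3488 + 0.25·34.56 = 22.0677.
Var(X) = E[X²] − (E[X])² = 22.0677 − 15.0574 = 7.01034.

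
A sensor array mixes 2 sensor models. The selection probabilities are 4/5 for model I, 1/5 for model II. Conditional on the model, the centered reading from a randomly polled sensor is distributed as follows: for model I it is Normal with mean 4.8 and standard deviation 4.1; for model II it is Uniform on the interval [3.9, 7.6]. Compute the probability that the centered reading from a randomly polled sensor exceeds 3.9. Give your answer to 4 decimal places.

Conditional on each model, P(X > 3.9): I: 0.586874; II: 1.
By total probability, P(X > 3.9) = 0.8·0.586874 + 0.2·1 = 0.6695.

0.6695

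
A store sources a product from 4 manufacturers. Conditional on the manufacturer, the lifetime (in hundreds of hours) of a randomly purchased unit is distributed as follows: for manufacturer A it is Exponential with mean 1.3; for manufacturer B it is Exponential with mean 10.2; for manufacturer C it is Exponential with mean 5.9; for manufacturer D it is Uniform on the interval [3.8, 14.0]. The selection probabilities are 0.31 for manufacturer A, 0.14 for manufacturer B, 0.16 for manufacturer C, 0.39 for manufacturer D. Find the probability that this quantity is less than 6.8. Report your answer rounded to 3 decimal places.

Conditional on each manufacturer, P(X < 6.8): A: 0.994651; B: 0.486583; C: 0.684167; D: 0.294118.
By total probability, P(X < 6.8) = 0.31·0.994651 + 0.14·0.486583 + 0.16·0.684167 + 0.39·0.294118 = 0.600636.

0.601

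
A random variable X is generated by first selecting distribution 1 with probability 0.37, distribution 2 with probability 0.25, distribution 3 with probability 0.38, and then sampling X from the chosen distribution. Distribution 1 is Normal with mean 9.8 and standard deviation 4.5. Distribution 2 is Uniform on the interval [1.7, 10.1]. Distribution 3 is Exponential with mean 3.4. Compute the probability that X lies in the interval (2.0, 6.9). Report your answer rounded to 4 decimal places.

Conditional on each component, P(2.0 < X < 6.9): 1: 0.218125; 2: 0.583333; 3: 0.423894.
By total probability, P(2.0 < X < 6.9) = 0.37·0.218125 + 0.25·0.583333 + 0.38·0.423894 = 0.387619.

0.3876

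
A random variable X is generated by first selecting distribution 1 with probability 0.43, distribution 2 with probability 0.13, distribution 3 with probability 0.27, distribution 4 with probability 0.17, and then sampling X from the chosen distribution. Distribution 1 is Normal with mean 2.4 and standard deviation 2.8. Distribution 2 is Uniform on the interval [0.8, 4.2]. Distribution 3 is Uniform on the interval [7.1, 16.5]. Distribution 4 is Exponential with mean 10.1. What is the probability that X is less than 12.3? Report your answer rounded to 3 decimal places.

0.829

Conditional on each component, P(X < 12.3): 1: 0.999797; 2: 1; 3: 0.553191; 4: 0.704126.
By total probability, P(X < 12.3) = 0.43·0.999797 + 0.13·1 + 0.27·0.553191 + 0.17·0.704126 = 0.828976.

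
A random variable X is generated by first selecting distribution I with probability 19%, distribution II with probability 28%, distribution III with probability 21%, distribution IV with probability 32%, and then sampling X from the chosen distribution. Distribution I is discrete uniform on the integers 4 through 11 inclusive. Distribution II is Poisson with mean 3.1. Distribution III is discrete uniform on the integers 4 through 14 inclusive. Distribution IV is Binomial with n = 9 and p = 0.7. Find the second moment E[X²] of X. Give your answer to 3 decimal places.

47.659

For each component E[X²] = Var + (mean)², giving I: 61.5; II: 12.71; III: 91; IV: 41.58.
Overall E[X²] = 0.19·61.5 + 0.28·12.71 + 0.21·91 + 0.32·41.58 = 47.6594.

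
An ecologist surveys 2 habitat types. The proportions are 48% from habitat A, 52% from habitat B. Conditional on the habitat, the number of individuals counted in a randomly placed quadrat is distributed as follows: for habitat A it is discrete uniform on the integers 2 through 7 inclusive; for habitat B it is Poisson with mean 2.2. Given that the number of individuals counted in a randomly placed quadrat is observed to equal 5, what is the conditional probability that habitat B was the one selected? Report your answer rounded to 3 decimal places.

0.236

Likelihoods P(X=5 | ·): A: 0.166667; B: 0.0475866.
Posterior ∝ prior × likelihood. Numerator for B: 0.52·0.0475866 = 0.024745.
Normalizing constant: 0.48·0.166667 + 0.52·0.0475866 = 0.104745.
P(B | observation) = 0.024745 / 0.104745 = 0.23624.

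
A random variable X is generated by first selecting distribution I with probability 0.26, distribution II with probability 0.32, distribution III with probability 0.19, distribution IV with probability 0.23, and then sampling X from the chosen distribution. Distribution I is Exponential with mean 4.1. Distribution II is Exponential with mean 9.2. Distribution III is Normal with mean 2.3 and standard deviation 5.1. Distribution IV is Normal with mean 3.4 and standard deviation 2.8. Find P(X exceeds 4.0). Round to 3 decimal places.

0.471

Conditional on each component, P(X > 4.0): I: 0.376962; II: 0.647405; III: 0.369441; IV: 0.415162.
By total probability, P(X > 4.0) = 0.26·0.376962 + 0.32·0.647405 + 0.19·0.369441 + 0.23·0.415162 = 0.470861.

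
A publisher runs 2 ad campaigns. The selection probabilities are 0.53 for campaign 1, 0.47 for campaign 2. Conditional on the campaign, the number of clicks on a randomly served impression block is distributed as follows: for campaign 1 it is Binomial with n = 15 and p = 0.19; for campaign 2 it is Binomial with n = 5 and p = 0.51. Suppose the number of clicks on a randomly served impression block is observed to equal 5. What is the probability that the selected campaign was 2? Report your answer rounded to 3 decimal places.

0.253

Likelihoods P(X=5 | ·): 1: 0.0904011; 2: 0.0345025.
Posterior ∝ prior × likelihood. Numerator for 2: 0.47·0.0345025 = 0.0162162.
Normalizing constant: 0.53·0.0904011 + 0.47·0.0345025 = 0.0641287.
P(2 | observation) = 0.0162162 / 0.0641287 = 0.252869.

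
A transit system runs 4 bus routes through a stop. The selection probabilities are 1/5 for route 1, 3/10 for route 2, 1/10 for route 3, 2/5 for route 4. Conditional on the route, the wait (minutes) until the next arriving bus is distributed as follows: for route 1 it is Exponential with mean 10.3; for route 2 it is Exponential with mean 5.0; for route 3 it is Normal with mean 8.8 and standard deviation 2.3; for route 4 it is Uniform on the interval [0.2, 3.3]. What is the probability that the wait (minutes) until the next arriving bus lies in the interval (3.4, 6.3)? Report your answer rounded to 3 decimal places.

0.115

Conditional on each route, P(3.4 < X < 6.3): 1: 0.176399; 2: 0.222963; 3: 0.129086; 4: 0.
By total probability, P(3.4 < X < 6.3) = 0.2·0.176399 + 0.3·0.222963 + 0.1·0.129086 + 0.4·0 = 0.115077.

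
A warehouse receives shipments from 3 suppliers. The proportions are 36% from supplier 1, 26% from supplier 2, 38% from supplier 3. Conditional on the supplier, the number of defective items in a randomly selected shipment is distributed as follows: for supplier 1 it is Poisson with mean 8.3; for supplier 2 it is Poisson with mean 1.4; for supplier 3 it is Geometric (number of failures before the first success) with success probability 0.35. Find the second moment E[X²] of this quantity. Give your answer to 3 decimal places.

For each component E[X²] = Var + (mean)², giving 1: 77.19; 2: 3.36; 3: 8.7551.
Overall E[X²] = 0.36·77.19 + 0.26·3.36 + 0.38·8.7551 = 31.9889.

31.989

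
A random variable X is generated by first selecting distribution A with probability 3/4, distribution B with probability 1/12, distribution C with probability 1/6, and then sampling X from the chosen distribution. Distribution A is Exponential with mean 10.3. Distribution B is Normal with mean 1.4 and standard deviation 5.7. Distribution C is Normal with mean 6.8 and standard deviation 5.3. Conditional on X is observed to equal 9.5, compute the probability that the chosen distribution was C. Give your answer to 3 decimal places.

Likelihoods f(9.5 | ·): A: 0.0386011; B: 0.0254994; C: 0.0661119.
Posterior ∝ prior × likelihood. Numerator for C: 0.166667·0.0661119 = 0.0110186.
Normalizing constant: 0.75·0.0386011 + 0.0833333·0.0254994 + 0.166667·0.0661119 = 0.0420944.
P(C | observation) = 0.0110186 / 0.0420944 = 0.26176.

0.262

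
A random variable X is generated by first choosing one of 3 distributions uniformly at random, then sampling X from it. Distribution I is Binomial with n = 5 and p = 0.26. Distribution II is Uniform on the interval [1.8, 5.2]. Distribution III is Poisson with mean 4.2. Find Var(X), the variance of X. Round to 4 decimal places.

Per component, I: μ=1.3, E[X²]=2.652; II: μ=3.5, E[X²]=13.2133; III: μ=4.2, E[X²]=21.84.
E[X] = 0.333333·1.3 + 0.333333·3.5 + 0.333333·4.2 = 3.
E[X²] = 0.333333·2.652 + 0.333333·13.2133 + 0.333333·21.84 = 12.5684.
Var(X) = E[X²] − (E[X])² = 12.5684 − 9 = 3.56844.

3.5684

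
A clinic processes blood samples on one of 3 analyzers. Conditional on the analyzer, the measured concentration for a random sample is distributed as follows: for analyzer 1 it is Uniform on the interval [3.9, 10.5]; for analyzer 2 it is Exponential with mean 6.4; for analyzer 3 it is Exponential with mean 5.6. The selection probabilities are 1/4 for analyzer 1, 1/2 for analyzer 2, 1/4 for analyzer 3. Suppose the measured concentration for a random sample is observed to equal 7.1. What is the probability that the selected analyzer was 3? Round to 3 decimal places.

Likelihoods f(7.1 | ·): 1: 0.151515; 2: 0.0515258; 3: 0.0502561.
Posterior ∝ prior × likelihood. Numerator for 3: 0.25·0.0502561 = 0.012564.
Normalizing constant: 0.25·0.151515 + 0.5·0.0515258 + 0.25·0.0502561 = 0.0762057.
P(3 | observation) = 0.012564 / 0.0762057 = 0.16487.

0.165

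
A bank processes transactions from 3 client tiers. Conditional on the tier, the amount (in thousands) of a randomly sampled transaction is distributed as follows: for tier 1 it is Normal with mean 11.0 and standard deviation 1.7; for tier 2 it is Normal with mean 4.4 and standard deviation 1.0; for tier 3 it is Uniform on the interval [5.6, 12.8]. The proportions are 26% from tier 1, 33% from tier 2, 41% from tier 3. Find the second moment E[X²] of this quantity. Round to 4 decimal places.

75.4038

For each component E[X²] = Var + (mean)², giving 1: 123.89; 2: 20.36; 3: 88.96.
Overall E[X²] = 0.26·123.89 + 0.33·20.36 + 0.41·88.96 = 75.4038.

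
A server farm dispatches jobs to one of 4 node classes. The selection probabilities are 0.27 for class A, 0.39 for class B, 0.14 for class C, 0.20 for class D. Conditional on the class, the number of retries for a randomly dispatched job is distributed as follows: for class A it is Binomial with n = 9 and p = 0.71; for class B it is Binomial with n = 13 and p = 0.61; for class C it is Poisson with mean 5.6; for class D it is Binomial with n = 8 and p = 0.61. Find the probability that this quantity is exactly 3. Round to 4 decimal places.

Conditional on each class, P(X = 3): A: 0.0178831; B: 0.00528447; C: 0.108234; D: 0.114683.
By total probability, P(X = 3) = 0.27·0.0178831 + 0.39·0.00528447 + 0.14·0.108234 + 0.2·0.114683 = 0.0449788.

0.0450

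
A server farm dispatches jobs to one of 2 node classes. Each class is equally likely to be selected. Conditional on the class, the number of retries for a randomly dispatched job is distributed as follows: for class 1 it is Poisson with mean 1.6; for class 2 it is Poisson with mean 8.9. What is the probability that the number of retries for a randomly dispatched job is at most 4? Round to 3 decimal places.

Conditional on each class, P(X ≤ 4): 1: 0.976318; 2: 0.0584325.
By total probability, P(X ≤ 4) = 0.5·0.976318 + 0.5·0.0584325 = 0.517375.

0.517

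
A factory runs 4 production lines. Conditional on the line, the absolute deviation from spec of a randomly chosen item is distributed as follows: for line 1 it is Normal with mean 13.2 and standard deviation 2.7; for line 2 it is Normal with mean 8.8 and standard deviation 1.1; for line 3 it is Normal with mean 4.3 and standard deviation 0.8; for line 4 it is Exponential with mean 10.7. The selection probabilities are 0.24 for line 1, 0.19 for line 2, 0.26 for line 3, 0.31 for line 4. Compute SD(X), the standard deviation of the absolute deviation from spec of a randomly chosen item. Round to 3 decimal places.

6.960

Per component, 1: μ=13.2, E[X²]=181.53; 2: μ=8.8, E[X²]=78.65; 3: μ=4.3, E[X²]=19.13; 4: μ=10.7, E[X²]=228.98.
E[X] = 0.24·13.2 + 0.19·8.8 + 0.26·4.3 + 0.31·10.7 = 9.275.
E[X²] = 0.24·181.53 + 0.19·78.65 + 0.26·19.13 + 0.31·228.98 = 134.468.
Var(X) = E[X²] − (E[X])² = 134.468 − 86.0256 = 48.4427.
SD(X) = √48.4427 = 6.96008.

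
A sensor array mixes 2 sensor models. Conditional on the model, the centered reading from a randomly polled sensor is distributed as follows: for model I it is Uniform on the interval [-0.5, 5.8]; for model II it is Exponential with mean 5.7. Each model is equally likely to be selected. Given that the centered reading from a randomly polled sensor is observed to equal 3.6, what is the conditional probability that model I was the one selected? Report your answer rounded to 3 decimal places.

Likelihoods f(3.6 | ·): I: 0.15873; II: 0.0932897.
Posterior ∝ prior × likelihood. Numerator for I: 0.5·0.15873 = 0.0793651.
Normalizing constant: 0.5·0.15873 + 0.5·0.0932897 = 0.12601.
P(I | observation) = 0.0793651 / 0.12601 = 0.629832.

0.630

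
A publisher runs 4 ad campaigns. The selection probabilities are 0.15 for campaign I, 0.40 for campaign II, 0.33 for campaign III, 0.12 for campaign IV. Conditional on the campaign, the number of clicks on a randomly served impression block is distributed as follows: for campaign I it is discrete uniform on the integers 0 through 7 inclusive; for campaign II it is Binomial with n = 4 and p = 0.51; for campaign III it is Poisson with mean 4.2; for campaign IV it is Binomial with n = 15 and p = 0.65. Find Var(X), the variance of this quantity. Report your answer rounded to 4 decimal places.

8.5271

Per component, I: μ=3.5, E[X²]=17.5; II: μ=2.04, E[X²]=5.1612; III: μ=4.2, E[X²]=21.84; IV: μ=9.75, E[X²]=98.475.
E[X] = 0.15·3.5 + 0.4·2.04 + 0.33·4.2 + 0.12·9.75 = 3.897.
E[X²] = 0.15·17.5 + 0.4·5.1612 + 0.33·21.84 + 0.12·98.475 = 23.7137.
Var(X) = E[X²] − (E[X])² = 23.7137 − 15.1866 = 8.52707.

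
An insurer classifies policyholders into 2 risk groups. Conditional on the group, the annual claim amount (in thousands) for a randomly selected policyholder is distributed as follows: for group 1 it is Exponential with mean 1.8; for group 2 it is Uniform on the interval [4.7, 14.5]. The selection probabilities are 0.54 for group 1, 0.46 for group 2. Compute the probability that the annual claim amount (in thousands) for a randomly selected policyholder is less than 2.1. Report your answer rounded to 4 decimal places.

Conditional on each group, P(X < 2.1): 1: 0.688597; 2: 0.
By total probability, P(X < 2.1) = 0.54·0.688597 + 0.46·0 = 0.371842.

0.3718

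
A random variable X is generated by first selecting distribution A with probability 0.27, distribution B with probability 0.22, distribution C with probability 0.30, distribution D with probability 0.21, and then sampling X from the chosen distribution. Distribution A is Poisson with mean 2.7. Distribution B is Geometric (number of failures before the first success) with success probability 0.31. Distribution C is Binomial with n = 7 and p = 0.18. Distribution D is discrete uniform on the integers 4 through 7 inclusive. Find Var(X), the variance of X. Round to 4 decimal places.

5.1963

Per component, A: μ=2.7, E[X²]=9.99; B: μ=2.22581, E[X²]=12.1342; C: μ=1.26, E[X²]=2.6208; D: μ=5.5, E[X²]=31.5.
E[X] = 0.27·2.7 + 0.22·2.22581 + 0.3·1.26 + 0.21·5.5 = 2.75168.
E[X²] = 0.27·9.99 + 0.22·12.1342 + 0.3·2.6208 + 0.21·31.5 = 12.7681.
Var(X) = E[X²] − (E[X])² = 12.7681 − 7.57173 = 5.19634.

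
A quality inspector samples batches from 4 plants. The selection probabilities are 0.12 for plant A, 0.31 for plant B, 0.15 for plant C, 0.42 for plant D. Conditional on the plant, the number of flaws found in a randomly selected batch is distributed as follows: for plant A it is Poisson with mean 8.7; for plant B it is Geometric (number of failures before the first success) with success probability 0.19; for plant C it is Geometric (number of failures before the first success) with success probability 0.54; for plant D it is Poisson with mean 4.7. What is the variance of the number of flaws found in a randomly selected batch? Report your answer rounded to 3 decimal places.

14.357

Per component, A: μ=8.7, E[X²]=84.39; B: μ=4.26316, E[X²]=40.6122; C: μ=0.851852, E[X²]=2.30316; D: μ=4.7, E[X²]=26.79.
E[X] = 0.12·8.7 + 0.31·4.26316 + 0.15·0.851852 + 0.42·4.7 = 4.46736.
E[X²] = 0.12·84.39 + 0.31·40.6122 + 0.15·2.30316 + 0.42·26.79 = 34.3139.
Var(X) = E[X²] − (E[X])² = 34.3139 − 19.9573 = 14.3566.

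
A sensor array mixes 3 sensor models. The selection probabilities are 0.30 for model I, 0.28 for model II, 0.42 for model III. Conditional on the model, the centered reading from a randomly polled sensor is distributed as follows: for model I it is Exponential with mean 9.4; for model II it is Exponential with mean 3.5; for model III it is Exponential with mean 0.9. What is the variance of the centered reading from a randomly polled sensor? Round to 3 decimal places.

43.101

Per component, I: μ=9.4, E[X²]=176.72; II: μ=3.5, E[X²]=24.5; III: μ=0.9, E[X²]=1.62.
E[X] = 0.3·9.4 + 0.28·3.5 + 0.42·0.9 = 4.178.
E[X²] = 0.3·176.72 + 0.28·24.5 + 0.42·1.62 = 60.5564.
Var(X) = E[X²] − (E[X])² = 60.5564 − 17.4557 = 43.1007.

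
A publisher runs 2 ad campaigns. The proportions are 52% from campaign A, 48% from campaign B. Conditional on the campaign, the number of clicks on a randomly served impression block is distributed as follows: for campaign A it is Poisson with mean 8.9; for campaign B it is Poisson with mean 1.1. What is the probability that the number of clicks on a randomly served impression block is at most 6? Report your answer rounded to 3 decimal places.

0.592

Conditional on each campaign, P(X ≤ 6): A: 0.216042; B: 0.999851.
By total probability, P(X ≤ 6) = 0.52·0.216042 + 0.48·0.999851 = 0.592271.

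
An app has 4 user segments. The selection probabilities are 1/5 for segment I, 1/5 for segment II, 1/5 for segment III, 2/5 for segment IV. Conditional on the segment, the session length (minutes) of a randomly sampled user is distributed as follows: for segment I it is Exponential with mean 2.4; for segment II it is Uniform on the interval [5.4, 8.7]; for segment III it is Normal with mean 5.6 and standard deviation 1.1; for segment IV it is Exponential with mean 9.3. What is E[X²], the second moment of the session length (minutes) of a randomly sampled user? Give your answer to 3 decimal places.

For each component E[X²] = Var + (mean)², giving I: 11.52; II: 50.61; III: 32.57; IV: 172.98.
Overall E[X²] = 0.2·11.52 + 0.2·50.61 + 0.2·32.57 + 0.4·172.98 = 88.132.

88.132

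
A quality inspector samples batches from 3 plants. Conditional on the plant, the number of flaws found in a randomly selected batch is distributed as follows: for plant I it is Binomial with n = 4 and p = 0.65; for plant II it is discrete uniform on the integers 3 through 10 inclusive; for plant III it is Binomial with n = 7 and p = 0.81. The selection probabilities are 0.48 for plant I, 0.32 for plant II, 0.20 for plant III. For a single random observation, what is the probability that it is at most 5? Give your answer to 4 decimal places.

0.6791

Conditional on each plant, P(X ≤ 5): I: 1; II: 0.375; III: 0.395601.
By total probability, P(X ≤ 5) = 0.48·1 + 0.32·0.375 + 0.2·0.395601 = 0.67912.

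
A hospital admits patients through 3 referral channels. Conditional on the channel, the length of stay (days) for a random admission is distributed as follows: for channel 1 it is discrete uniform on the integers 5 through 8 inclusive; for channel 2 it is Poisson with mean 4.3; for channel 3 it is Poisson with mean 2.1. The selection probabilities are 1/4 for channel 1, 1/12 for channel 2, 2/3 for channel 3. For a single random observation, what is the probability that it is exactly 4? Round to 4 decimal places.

0.0823

Conditional on each channel, P(X = 4): 1: 0; 2: 0.193284; 3: 0.099231.
By total probability, P(X = 4) = 0.25·0 + 0.0833333·0.193284 + 0.666667·0.099231 = 0.082261.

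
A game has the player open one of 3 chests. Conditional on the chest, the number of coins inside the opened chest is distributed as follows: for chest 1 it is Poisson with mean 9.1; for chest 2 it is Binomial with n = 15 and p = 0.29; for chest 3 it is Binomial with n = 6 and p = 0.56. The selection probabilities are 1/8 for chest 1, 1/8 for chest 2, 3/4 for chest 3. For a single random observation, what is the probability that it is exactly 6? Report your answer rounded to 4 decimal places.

0.0512

Conditional on each chest, P(X = 6): 1: 0.0880716; 2: 0.136495; 3: 0.030841.
By total probability, P(X = 6) = 0.125·0.0880716 + 0.125·0.136495 + 0.75·0.030841 = 0.0512016.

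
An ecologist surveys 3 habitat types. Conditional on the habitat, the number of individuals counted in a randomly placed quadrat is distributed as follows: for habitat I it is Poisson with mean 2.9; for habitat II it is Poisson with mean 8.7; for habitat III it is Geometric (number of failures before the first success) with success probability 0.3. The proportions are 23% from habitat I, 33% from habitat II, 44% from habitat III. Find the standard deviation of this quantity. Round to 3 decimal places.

Per component, I: μ=2.9, E[X²]=11.31; II: μ=8.7, E[X²]=84.39; III: μ=2.33333, E[X²]=13.2222.
E[X] = 0.23·2.9 + 0.33·8.7 + 0.44·2.33333 = 4.56467.
E[X²] = 0.23·11.31 + 0.33·84.39 + 0.44·13.2222 = 36.2678.
Var(X) = E[X²] − (E[X])² = 36.2678 − 20.8362 = 15.4316.
SD(X) = √15.4316 = 3.92831.

3.928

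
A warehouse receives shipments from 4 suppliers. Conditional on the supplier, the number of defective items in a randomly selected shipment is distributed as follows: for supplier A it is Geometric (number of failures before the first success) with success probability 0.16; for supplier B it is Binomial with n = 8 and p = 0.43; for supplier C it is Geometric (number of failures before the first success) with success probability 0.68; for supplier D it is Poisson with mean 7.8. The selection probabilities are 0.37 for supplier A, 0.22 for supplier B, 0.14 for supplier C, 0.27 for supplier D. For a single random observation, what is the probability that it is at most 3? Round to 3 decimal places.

0.453

Conditional on each supplier, P(X ≤ 3): A: 0.502129; B: 0.523848; C: 0.989514; D: 0.0484766.
By total probability, P(X ≤ 3) = 0.37·0.502129 + 0.22·0.523848 + 0.14·0.989514 + 0.27·0.0484766 = 0.452655.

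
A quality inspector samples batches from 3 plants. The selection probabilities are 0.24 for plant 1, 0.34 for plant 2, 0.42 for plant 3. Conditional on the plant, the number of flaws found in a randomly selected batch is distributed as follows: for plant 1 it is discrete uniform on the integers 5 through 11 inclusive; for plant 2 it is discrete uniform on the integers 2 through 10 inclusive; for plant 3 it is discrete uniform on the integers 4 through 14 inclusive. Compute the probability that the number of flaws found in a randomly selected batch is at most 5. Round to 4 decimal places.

Conditional on each plant, P(X ≤ 5): 1: 0.142857; 2: 0.444444; 3: 0.181818.
By total probability, P(X ≤ 5) = 0.24·0.142857 + 0.34·0.444444 + 0.42·0.181818 = 0.26176.

0.2618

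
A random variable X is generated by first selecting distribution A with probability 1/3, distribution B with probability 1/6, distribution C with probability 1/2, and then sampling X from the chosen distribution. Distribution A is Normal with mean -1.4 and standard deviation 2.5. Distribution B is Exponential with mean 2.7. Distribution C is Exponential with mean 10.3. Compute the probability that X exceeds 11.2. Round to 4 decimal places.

Conditional on each component, P(X > 11.2): A: 2.32766e-07; B: 0.0157936; C: 0.337099.
By total probability, P(X > 11.2) = 0.333333·2.32766e-07 + 0.166667·0.0157936 + 0.5·0.337099 = 0.171182.

0.1712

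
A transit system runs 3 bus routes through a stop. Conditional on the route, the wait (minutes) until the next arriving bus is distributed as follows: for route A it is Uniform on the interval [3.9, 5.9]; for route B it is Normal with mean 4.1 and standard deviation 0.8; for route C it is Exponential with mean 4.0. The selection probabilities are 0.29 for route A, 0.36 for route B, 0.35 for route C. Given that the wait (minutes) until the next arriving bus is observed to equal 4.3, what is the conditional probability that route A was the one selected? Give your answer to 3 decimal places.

Likelihoods f(4.3 | ·): A: 0.5; B: 0.483335; C: 0.0853244.
Posterior ∝ prior × likelihood. Numerator for A: 0.29·0.5 = 0.145.
Normalizing constant: 0.29·0.5 + 0.36·0.483335 + 0.35·0.0853244 = 0.348864.
P(A | observation) = 0.145 / 0.348864 = 0.415635.

0.416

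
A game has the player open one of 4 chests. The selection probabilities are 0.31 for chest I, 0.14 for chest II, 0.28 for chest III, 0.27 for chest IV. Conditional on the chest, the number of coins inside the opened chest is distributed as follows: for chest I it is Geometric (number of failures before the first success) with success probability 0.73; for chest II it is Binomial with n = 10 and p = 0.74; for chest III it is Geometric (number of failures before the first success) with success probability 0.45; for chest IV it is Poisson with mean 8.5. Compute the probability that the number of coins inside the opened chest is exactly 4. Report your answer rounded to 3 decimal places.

0.027

Conditional on each chest, P(X = 4): I: 0.00387952; II: 0.019453; III: 0.0411778; IV: 0.0442549.
By total probability, P(X = 4) = 0.31·0.00387952 + 0.14·0.019453 + 0.28·0.0411778 + 0.27·0.0442549 = 0.0274047.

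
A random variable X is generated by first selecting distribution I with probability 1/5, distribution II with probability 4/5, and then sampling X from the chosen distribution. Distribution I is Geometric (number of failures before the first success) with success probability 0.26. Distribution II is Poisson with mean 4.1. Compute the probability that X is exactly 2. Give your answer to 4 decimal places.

Conditional on each component, P(X = 2): I: 0.142376; II: 0.139293.
By total probability, P(X = 2) = 0.2·0.142376 + 0.8·0.139293 = 0.13991.

0.1399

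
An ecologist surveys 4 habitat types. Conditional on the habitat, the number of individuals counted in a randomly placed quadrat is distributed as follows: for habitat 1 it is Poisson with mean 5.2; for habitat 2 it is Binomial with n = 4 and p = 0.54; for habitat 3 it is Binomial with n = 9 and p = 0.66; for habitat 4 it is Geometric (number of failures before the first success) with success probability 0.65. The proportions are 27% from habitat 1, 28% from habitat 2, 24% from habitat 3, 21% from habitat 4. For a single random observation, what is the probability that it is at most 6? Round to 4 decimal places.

Conditional on each habitat, P(X ≤ 6): 1: 0.732393; 2: 1; 3: 0.639043; 4: 0.999357.
By total probability, P(X ≤ 6) = 0.27·0.732393 + 0.28·1 + 0.24·0.639043 + 0.21·0.999357 = 0.840981.

0.8410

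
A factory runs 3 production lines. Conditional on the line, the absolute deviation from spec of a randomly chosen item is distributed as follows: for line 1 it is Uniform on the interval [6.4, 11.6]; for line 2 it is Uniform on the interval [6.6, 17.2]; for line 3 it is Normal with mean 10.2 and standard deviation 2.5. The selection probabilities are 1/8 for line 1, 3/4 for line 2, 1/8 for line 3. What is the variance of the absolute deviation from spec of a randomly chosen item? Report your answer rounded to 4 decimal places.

Per component, 1: μ=9, E[X²]=83.2533; 2: μ=11.9, E[X²]=150.973; 3: μ=10.2, E[X²]=110.29.
E[X] = 0.125·9 + 0.75·11.9 + 0.125·10.2 = 11.325.
E[X²] = 0.125·83.2533 + 0.75·150.973 + 0.125·110.29 = 137.423.
Var(X) = E[X²] − (E[X])² = 137.423 − 128.256 = 9.16729.

9.1673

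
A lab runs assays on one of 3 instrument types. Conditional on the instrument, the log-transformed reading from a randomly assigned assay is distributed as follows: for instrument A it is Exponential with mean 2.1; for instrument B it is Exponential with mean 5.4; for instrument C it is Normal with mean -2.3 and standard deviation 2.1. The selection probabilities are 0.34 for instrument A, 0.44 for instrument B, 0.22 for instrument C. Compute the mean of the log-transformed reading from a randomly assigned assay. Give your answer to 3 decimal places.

2.584

Component means — A: 2.1; B: 5.4; C: -2.3.
E[X] = 0.34·2.1 + 0.44·5.4 + 0.22·-2.3 = 2.584.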